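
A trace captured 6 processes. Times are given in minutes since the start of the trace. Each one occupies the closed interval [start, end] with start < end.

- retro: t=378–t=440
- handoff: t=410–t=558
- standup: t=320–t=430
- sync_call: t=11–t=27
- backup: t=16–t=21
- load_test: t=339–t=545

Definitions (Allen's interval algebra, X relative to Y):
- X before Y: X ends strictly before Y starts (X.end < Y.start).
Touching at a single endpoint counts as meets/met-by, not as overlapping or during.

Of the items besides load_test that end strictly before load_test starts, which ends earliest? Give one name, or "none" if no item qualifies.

Target load_test = [t=339, t=545].
backup [t=16, t=21] → before → candidate.
handoff [t=410, t=558] → overlapped-by → excluded.
retro [t=378, t=440] → during → excluded.
standup [t=320, t=430] → overlaps → excluded.
sync_call [t=11, t=27] → before → candidate.
Among candidates, earliest end is t=21 → backup.

backup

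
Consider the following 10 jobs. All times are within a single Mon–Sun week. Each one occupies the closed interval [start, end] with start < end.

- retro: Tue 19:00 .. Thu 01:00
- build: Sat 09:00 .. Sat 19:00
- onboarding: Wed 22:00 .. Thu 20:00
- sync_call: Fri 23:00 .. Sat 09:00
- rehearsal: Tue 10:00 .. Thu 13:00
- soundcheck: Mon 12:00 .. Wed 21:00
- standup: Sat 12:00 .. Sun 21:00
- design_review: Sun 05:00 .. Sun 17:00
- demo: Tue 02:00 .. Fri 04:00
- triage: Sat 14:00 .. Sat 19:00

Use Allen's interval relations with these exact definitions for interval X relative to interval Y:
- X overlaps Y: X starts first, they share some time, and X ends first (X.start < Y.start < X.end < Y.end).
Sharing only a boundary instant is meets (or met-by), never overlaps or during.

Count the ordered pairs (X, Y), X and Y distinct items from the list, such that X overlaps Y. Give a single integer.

Checking all 90 ordered pairs for relation 'overlaps'; matching pairs in alphabetical order:
(build, standup): build overlaps standup ✓
(rehearsal, onboarding): rehearsal overlaps onboarding ✓
(retro, onboarding): retro overlaps onboarding ✓
(soundcheck, demo): soundcheck overlaps demo ✓
(soundcheck, rehearsal): soundcheck overlaps rehearsal ✓
(soundcheck, retro): soundcheck overlaps retro ✓
Count: 6.

6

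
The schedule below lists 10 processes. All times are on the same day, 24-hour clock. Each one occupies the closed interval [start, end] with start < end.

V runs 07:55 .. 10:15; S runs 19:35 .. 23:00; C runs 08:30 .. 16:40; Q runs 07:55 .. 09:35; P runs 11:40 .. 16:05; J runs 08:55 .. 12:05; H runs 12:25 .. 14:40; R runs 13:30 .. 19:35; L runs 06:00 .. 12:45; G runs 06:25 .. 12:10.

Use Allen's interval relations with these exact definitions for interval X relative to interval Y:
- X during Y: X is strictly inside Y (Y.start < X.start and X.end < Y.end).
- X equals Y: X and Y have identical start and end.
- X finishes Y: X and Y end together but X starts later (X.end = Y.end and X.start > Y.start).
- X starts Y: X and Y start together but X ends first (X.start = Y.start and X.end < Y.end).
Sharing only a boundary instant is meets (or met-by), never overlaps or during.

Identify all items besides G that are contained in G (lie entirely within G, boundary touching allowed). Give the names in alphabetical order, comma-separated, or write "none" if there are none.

J, Q, V

Target G = [06:25, 12:10].
C [08:30, 16:40] → overlapped-by → no.
H [12:25, 14:40] → after → no.
J [08:55, 12:05] → during → yes.
L [06:00, 12:45] → contains → no.
P [11:40, 16:05] → overlapped-by → no.
Q [07:55, 09:35] → during → yes.
R [13:30, 19:35] → after → no.
S [19:35, 23:00] → after → no.
V [07:55, 10:15] → during → yes.
Result: J, Q, V.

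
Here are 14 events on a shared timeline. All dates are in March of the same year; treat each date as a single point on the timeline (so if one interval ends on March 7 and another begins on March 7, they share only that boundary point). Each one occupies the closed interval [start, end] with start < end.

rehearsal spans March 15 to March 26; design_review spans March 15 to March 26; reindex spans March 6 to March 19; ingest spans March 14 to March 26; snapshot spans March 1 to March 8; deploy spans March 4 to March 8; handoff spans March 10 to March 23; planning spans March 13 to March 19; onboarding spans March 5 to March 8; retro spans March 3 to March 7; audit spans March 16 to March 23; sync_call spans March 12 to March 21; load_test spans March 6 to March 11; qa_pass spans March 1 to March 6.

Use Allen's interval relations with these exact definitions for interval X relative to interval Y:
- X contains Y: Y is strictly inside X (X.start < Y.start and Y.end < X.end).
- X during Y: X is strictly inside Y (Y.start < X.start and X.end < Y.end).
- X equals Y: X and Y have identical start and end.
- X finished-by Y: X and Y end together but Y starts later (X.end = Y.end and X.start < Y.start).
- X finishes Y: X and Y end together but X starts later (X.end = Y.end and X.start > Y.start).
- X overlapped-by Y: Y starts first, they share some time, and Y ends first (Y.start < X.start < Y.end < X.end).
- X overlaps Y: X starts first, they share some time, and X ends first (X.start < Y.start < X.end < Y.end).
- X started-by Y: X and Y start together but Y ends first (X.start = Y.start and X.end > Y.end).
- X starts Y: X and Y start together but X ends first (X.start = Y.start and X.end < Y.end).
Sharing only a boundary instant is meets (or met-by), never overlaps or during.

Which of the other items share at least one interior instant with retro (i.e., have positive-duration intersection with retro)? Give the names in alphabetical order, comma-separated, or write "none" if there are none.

Target retro = [March 3, March 7].
audit [March 16, March 23] → after → no.
deploy [March 4, March 8] → overlapped-by → yes.
design_review [March 15, March 26] → after → no.
handoff [March 10, March 23] → after → no.
ingest [March 14, March 26] → after → no.
load_test [March 6, March 11] → overlapped-by → yes.
onboarding [March 5, March 8] → overlapped-by → yes.
planning [March 13, March 19] → after → no.
qa_pass [March 1, March 6] → overlaps → yes.
rehearsal [March 15, March 26] → after → no.
reindex [March 6, March 19] → overlapped-by → yes.
snapshot [March 1, March 8] → contains → yes.
sync_call [March 12, March 21] → after → no.
Result: deploy, load_test, onboarding, qa_pass, reindex, snapshot.

deploy, load_test, onboarding, qa_pass, reindex, snapshot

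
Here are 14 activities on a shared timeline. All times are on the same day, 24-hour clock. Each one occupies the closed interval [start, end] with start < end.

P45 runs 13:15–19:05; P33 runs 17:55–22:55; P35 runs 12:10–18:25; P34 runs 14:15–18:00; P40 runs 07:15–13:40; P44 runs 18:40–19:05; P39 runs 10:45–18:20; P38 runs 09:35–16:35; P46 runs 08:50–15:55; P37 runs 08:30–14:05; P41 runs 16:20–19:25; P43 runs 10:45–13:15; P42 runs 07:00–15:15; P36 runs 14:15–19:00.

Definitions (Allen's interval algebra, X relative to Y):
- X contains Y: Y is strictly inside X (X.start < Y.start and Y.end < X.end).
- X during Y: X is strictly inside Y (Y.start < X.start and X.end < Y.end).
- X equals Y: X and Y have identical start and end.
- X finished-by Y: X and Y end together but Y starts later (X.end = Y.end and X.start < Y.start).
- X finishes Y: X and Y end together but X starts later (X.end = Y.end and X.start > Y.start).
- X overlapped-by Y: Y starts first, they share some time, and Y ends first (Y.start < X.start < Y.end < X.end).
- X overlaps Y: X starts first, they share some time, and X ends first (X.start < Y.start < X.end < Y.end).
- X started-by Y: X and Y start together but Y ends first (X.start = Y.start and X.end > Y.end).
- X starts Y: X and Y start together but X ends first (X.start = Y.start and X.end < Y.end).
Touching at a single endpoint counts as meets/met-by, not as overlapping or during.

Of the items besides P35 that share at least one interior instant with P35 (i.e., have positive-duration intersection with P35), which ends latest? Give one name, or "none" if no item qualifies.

Target P35 = [12:10, 18:25].
P33 [17:55, 22:55] → overlapped-by → candidate.
P34 [14:15, 18:00] → during → candidate.
P36 [14:15, 19:00] → overlapped-by → candidate.
P37 [08:30, 14:05] → overlaps → candidate.
P38 [09:35, 16:35] → overlaps → candidate.
P39 [10:45, 18:20] → overlaps → candidate.
P40 [07:15, 13:40] → overlaps → candidate.
P41 [16:20, 19:25] → overlapped-by → candidate.
P42 [07:00, 15:15] → overlaps → candidate.
P43 [10:45, 13:15] → overlaps → candidate.
P44 [18:40, 19:05] → after → excluded.
P45 [13:15, 19:05] → overlapped-by → candidate.
P46 [08:50, 15:55] → overlaps → candidate.
Among candidates, latest end is 22:55 → P33.

P33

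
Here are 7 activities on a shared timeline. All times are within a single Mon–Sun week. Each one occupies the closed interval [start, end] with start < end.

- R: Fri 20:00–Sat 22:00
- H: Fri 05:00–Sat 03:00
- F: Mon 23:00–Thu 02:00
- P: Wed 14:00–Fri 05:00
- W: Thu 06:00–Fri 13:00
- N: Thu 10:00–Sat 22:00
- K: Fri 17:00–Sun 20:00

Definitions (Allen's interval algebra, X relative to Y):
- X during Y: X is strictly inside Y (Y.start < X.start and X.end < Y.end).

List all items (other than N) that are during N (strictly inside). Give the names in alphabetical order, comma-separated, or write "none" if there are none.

H

Target N = [Thu 10:00, Sat 22:00].
F [Mon 23:00, Thu 02:00] → before → no.
H [Fri 05:00, Sat 03:00] → during → yes.
K [Fri 17:00, Sun 20:00] → overlapped-by → no.
P [Wed 14:00, Fri 05:00] → overlaps → no.
R [Fri 20:00, Sat 22:00] → finishes → no.
W [Thu 06:00, Fri 13:00] → overlaps → no.
Result: H.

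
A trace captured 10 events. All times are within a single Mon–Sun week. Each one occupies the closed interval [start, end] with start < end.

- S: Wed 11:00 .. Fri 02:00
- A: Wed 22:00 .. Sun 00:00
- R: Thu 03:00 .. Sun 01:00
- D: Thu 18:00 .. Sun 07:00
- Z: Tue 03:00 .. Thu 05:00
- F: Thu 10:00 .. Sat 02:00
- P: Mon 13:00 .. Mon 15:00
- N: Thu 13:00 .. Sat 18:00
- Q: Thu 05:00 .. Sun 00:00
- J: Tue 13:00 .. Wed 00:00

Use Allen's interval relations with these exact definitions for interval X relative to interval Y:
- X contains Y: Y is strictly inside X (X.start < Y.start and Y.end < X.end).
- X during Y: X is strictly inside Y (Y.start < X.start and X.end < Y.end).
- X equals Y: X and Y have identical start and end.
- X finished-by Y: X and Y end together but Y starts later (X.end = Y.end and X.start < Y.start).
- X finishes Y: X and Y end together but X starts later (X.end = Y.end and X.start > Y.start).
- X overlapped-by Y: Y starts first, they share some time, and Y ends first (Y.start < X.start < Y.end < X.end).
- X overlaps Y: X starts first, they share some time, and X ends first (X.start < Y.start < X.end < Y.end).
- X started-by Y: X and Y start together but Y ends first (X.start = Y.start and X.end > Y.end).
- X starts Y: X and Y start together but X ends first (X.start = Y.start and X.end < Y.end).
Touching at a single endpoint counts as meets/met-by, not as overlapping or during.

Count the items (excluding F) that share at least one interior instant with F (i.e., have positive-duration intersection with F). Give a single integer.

Target F = [Thu 10:00, Sat 02:00].
A [Wed 22:00, Sun 00:00] → contains → counts.
D [Thu 18:00, Sun 07:00] → overlapped-by → counts.
J [Tue 13:00, Wed 00:00] → before → no.
N [Thu 13:00, Sat 18:00] → overlapped-by → counts.
P [Mon 13:00, Mon 15:00] → before → no.
Q [Thu 05:00, Sun 00:00] → contains → counts.
R [Thu 03:00, Sun 01:00] → contains → counts.
S [Wed 11:00, Fri 02:00] → overlaps → counts.
Z [Tue 03:00, Thu 05:00] → before → no.
Total: 6.

6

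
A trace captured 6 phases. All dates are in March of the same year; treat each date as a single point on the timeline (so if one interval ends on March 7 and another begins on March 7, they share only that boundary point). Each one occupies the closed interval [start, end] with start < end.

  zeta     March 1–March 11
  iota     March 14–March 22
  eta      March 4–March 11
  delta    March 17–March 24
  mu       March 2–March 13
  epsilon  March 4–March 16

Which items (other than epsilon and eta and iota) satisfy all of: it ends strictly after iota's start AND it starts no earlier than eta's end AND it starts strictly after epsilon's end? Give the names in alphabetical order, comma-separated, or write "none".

Conditions: its end is strictly after iota's start (X.end > March 14) AND its start is no earlier than eta's end (X.start >= March 11) AND its start is strictly after epsilon's end (X.start > March 16).
delta: end March 24 > March 14? ✓; start March 17 >= March 11? ✓; start March 17 > March 16? ✓ → yes.
mu: end March 13 > March 14? ✗; start March 2 >= March 11? ✗; start March 2 > March 16? ✗ → no.
zeta: end March 11 > March 14? ✗; start March 1 >= March 11? ✗; start March 1 > March 16? ✗ → no.
Result: delta.

delta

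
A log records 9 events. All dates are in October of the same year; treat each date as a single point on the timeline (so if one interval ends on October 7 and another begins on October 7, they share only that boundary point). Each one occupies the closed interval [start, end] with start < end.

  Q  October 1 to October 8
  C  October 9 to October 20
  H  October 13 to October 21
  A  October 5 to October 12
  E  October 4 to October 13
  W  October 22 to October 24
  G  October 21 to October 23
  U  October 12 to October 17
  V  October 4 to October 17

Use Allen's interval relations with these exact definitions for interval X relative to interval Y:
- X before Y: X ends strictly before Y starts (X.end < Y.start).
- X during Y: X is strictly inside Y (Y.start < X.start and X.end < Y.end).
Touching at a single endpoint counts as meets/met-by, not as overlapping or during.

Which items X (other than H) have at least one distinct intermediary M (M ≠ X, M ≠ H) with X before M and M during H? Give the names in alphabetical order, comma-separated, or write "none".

none

Target H = [October 13, October 21].
Intermediaries M with M during H: none.
Union: none.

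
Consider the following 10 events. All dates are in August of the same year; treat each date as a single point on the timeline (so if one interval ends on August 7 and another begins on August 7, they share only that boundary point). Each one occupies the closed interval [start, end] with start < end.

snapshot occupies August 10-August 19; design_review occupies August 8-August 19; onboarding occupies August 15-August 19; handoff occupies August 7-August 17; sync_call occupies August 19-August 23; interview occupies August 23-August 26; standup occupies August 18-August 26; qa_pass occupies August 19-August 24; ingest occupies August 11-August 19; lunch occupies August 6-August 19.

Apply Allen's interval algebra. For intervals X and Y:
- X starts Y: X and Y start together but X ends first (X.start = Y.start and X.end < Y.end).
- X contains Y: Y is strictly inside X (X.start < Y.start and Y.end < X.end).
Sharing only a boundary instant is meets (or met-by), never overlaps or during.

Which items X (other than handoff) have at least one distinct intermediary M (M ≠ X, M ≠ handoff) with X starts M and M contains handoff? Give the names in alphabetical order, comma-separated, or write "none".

none

Target handoff = [August 7, August 17].
Intermediaries M with M contains handoff: lunch.
Via lunch — items with X starts lunch: none.
Union: none.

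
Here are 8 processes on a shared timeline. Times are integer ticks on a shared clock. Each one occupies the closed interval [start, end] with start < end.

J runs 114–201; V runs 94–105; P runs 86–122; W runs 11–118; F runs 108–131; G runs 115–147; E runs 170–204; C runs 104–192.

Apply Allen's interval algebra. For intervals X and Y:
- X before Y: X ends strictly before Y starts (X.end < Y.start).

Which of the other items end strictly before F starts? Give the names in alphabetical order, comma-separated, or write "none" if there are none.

V

Target F = [108, 131].
C [104, 192] → contains → no.
E [170, 204] → after → no.
G [115, 147] → overlapped-by → no.
J [114, 201] → overlapped-by → no.
P [86, 122] → overlaps → no.
V [94, 105] → before → yes.
W [11, 118] → overlaps → no.
Result: V.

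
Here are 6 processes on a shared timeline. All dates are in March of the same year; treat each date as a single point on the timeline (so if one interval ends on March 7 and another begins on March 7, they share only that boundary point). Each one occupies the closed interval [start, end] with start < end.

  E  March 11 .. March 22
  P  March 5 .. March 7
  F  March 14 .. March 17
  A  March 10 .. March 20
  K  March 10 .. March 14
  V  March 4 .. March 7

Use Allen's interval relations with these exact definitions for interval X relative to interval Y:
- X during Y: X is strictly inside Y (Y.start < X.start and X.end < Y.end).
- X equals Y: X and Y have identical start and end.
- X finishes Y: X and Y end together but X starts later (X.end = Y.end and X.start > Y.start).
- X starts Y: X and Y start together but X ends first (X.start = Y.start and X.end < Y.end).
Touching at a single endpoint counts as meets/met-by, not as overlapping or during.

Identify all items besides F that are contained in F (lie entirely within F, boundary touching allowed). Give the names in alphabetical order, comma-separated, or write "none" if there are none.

Target F = [March 14, March 17].
A [March 10, March 20] → contains → no.
E [March 11, March 22] → contains → no.
K [March 10, March 14] → meets → no.
P [March 5, March 7] → before → no.
V [March 4, March 7] → before → no.
Result: none.

none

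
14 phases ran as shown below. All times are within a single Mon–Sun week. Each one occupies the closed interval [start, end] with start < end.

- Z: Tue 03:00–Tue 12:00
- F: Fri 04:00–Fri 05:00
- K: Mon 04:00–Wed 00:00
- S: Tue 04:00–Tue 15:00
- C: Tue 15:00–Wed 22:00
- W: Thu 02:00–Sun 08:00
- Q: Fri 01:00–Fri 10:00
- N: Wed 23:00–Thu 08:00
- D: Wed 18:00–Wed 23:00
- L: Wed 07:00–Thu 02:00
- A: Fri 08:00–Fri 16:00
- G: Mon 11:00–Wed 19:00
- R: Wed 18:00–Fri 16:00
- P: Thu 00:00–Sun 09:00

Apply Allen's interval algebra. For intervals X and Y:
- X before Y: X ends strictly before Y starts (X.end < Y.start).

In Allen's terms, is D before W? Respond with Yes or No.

Yes

D = [Wed 18:00, Wed 23:00], W = [Thu 02:00, Sun 08:00].
Actual relation of D to W: before.
Asked whether 'before' holds → Yes.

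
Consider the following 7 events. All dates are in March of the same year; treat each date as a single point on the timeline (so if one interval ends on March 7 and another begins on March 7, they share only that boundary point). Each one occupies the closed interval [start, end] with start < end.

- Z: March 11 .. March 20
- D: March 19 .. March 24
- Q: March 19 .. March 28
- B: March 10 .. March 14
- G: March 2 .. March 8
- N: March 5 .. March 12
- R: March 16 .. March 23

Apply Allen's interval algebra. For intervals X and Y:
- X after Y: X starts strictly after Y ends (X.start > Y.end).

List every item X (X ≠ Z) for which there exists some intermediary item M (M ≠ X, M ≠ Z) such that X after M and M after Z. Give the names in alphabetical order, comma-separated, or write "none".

Target Z = [March 11, March 20].
Intermediaries M with M after Z: none.
Union: none.

none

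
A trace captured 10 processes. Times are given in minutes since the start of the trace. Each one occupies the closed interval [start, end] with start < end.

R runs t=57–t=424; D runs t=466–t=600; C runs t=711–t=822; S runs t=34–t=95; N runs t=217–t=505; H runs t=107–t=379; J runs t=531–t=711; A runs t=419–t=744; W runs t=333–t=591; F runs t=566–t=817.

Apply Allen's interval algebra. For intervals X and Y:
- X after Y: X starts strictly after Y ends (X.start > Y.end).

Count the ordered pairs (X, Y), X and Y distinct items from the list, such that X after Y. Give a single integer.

Checking all 90 ordered pairs for relation 'after'; matching pairs in alphabetical order:
(A, H): A after H ✓
(A, S): A after S ✓
(C, D): C after D ✓
(C, H): C after H ✓
(C, N): C after N ✓
(C, R): C after R ✓
(C, S): C after S ✓
(C, W): C after W ✓
(D, H): D after H ✓
(D, R): D after R ✓
(D, S): D after S ✓
(F, H): F after H ✓
(F, N): F after N ✓
(F, R): F after R ✓
(F, S): F after S ✓
(H, S): H after S ✓
(J, H): J after H ✓
(J, N): J after N ✓
(J, R): J after R ✓
(J, S): J after S ✓
(N, S): N after S ✓
(W, S): W after S ✓
Count: 22.

22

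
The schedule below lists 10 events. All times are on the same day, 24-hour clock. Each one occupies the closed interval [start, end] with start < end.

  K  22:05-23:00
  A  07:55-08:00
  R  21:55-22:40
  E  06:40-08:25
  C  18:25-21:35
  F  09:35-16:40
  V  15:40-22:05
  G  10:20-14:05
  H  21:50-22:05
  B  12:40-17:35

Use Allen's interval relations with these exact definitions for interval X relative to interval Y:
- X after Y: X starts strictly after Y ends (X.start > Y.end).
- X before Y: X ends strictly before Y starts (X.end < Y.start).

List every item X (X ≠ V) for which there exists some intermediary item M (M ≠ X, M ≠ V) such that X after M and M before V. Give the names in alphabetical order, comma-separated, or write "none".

Target V = [15:40, 22:05].
Intermediaries M with M before V: A, E, G.
Via A — items with X after A: B, C, F, G, H, K, R.
Via E — items with X after E: B, C, F, G, H, K, R.
Via G — items with X after G: C, H, K, R.
Union: B, C, F, G, H, K, R.

B, C, F, G, H, K, R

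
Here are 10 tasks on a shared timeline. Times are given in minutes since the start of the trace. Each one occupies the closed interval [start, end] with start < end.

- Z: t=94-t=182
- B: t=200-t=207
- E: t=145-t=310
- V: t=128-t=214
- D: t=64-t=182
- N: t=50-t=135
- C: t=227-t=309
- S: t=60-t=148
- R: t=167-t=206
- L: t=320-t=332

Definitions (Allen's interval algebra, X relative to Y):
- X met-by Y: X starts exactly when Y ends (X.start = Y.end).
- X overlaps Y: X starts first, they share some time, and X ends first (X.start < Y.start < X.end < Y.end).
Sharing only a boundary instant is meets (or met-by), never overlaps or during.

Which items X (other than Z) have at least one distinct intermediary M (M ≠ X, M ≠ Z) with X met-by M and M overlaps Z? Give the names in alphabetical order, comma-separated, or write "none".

none

Target Z = [t=94, t=182].
Intermediaries M with M overlaps Z: N, S.
Via N — items with X met-by N: none.
Via S — items with X met-by S: none.
Union: none.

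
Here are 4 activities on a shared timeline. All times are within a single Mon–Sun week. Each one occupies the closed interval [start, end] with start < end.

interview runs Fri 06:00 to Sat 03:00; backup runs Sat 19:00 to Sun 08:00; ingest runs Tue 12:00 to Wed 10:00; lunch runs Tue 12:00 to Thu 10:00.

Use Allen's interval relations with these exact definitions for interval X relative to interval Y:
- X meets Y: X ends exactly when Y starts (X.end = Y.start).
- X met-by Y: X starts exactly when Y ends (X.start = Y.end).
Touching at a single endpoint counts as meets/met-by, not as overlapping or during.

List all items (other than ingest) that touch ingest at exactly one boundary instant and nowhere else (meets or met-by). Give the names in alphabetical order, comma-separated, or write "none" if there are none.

Target ingest = [Tue 12:00, Wed 10:00].
backup [Sat 19:00, Sun 08:00] → after → no.
interview [Fri 06:00, Sat 03:00] → after → no.
lunch [Tue 12:00, Thu 10:00] → started-by → no.
Result: none.

none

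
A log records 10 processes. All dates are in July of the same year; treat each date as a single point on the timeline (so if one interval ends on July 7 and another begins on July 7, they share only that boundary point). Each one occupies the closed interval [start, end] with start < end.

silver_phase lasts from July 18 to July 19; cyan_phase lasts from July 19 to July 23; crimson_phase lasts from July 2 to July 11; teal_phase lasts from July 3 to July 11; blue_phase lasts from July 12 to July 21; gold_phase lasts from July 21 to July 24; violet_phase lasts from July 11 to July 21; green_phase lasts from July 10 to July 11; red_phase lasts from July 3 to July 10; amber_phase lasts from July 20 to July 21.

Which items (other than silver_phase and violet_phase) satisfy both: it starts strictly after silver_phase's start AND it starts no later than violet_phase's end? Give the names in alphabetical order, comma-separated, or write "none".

Conditions: its start is strictly after silver_phase's start (X.start > July 18) AND its start is no later than violet_phase's end (X.start <= July 21).
amber_phase: start July 20 > July 18? ✓; start July 20 <= July 21? ✓ → yes.
blue_phase: start July 12 > July 18? ✗; start July 12 <= July 21? ✓ → no.
crimson_phase: start July 2 > July 18? ✗; start July 2 <= July 21? ✓ → no.
cyan_phase: start July 19 > July 18? ✓; start July 19 <= July 21? ✓ → yes.
gold_phase: start July 21 > July 18? ✓; start July 21 <= July 21? ✓ → yes.
green_phase: start July 10 > July 18? ✗; start July 10 <= July 21? ✓ → no.
red_phase: start July 3 > July 18? ✗; start July 3 <= July 21? ✓ → no.
teal_phase: start July 3 > July 18? ✗; start July 3 <= July 21? ✓ → no.
Result: amber_phase, cyan_phase, gold_phase.

amber_phase, cyan_phase, gold_phase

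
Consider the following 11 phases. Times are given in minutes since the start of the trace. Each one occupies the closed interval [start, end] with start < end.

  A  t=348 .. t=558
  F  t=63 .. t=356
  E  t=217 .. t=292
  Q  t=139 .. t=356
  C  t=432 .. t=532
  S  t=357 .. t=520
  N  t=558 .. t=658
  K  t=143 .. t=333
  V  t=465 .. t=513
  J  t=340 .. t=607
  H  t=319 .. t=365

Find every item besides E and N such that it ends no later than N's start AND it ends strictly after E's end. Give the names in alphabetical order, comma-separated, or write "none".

Conditions: its end is no later than N's start (X.end <= t=558) AND its end is strictly after E's end (X.end > t=292).
A: end t=558 <= t=558? ✓; end t=558 > t=292? ✓ → yes.
C: end t=532 <= t=558? ✓; end t=532 > t=292? ✓ → yes.
F: end t=356 <= t=558? ✓; end t=356 > t=292? ✓ → yes.
H: end t=365 <= t=558? ✓; end t=365 > t=292? ✓ → yes.
J: end t=607 <= t=558? ✗; end t=607 > t=292? ✓ → no.
K: end t=333 <= t=558? ✓; end t=333 > t=292? ✓ → yes.
Q: end t=356 <= t=558? ✓; end t=356 > t=292? ✓ → yes.
S: end t=520 <= t=558? ✓; end t=520 > t=292? ✓ → yes.
V: end t=513 <= t=558? ✓; end t=513 > t=292? ✓ → yes.
Result: A, C, F, H, K, Q, S, V.

A, C, F, H, K, Q, S, V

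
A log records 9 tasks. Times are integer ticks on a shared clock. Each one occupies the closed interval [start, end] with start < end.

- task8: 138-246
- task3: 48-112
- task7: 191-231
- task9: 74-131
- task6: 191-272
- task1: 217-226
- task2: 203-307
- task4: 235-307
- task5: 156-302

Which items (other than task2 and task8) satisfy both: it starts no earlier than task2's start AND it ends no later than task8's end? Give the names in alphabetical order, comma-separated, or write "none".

Conditions: its start is no earlier than task2's start (X.start >= 203) AND its end is no later than task8's end (X.end <= 246).
task1: start 217 >= 203? ✓; end 226 <= 246? ✓ → yes.
task3: start 48 >= 203? ✗; end 112 <= 246? ✓ → no.
task4: start 235 >= 203? ✓; end 307 <= 246? ✗ → no.
task5: start 156 >= 203? ✗; end 302 <= 246? ✗ → no.
task6: start 191 >= 203? ✗; end 272 <= 246? ✗ → no.
task7: start 191 >= 203? ✗; end 231 <= 246? ✓ → no.
task9: start 74 >= 203? ✗; end 131 <= 246? ✓ → no.
Result: task1.

task1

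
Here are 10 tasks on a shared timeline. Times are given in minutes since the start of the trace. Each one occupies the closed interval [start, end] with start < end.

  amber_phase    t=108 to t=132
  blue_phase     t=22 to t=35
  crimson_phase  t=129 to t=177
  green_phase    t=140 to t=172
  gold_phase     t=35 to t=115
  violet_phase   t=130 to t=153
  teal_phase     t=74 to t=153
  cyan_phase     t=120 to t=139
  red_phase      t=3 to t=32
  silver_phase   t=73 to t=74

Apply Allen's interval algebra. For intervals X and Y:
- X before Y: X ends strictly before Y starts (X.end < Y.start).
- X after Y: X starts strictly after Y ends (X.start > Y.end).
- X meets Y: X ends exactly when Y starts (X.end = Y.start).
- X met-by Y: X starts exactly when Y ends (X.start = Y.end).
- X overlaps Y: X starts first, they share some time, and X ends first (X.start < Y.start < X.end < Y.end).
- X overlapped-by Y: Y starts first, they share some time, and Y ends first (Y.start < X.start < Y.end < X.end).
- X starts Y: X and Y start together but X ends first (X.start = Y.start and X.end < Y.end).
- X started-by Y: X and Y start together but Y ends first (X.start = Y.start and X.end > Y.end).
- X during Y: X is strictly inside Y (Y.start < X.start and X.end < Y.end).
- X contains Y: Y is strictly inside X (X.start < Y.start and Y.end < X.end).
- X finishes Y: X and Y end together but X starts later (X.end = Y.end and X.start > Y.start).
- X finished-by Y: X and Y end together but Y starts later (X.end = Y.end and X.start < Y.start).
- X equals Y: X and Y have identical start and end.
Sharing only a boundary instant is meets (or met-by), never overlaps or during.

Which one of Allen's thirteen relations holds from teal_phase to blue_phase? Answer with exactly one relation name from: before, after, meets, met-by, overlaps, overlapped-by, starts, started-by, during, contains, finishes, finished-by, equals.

teal_phase = [t=74, t=153]; blue_phase = [t=22, t=35].
Compare endpoints: teal_phase.start > blue_phase.start, teal_phase.start > blue_phase.end, teal_phase.end > blue_phase.start, teal_phase.end > blue_phase.end.
That pattern is 'after'.

after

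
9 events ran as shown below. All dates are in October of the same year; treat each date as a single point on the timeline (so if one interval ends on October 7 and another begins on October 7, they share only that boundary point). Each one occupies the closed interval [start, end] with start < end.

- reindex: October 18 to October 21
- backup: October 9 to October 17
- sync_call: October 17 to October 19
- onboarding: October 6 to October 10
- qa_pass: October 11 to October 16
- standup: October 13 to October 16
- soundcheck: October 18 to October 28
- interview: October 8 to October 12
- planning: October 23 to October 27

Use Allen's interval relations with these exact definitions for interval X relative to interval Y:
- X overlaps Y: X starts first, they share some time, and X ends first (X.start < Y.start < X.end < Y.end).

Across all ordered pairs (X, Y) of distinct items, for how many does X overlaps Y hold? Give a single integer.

Checking all 72 ordered pairs for relation 'overlaps'; matching pairs in alphabetical order:
(interview, backup): interview overlaps backup ✓
(interview, qa_pass): interview overlaps qa_pass ✓
(onboarding, backup): onboarding overlaps backup ✓
(onboarding, interview): onboarding overlaps interview ✓
(sync_call, reindex): sync_call overlaps reindex ✓
(sync_call, soundcheck): sync_call overlaps soundcheck ✓
Count: 6.

6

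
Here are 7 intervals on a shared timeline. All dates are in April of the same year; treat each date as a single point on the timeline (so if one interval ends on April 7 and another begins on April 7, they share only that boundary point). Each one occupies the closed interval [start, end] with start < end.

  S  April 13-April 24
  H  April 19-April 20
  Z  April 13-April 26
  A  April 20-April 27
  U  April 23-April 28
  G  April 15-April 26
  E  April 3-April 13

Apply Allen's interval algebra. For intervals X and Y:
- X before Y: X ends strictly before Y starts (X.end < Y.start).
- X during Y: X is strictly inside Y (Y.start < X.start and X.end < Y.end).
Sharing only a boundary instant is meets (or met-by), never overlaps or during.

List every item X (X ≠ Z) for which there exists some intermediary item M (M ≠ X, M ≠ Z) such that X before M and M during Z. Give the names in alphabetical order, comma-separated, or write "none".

Target Z = [April 13, April 26].
Intermediaries M with M during Z: H.
Via H — items with X before H: E.
Union: E.

E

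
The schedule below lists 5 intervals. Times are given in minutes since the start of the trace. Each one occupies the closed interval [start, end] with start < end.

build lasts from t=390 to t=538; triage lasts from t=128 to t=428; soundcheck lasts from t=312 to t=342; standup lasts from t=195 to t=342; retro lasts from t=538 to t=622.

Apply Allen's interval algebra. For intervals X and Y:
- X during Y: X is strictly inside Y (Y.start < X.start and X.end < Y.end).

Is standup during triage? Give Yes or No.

Yes

standup = [t=195, t=342], triage = [t=128, t=428].
Actual relation of standup to triage: during.
Asked whether 'during' holds → Yes.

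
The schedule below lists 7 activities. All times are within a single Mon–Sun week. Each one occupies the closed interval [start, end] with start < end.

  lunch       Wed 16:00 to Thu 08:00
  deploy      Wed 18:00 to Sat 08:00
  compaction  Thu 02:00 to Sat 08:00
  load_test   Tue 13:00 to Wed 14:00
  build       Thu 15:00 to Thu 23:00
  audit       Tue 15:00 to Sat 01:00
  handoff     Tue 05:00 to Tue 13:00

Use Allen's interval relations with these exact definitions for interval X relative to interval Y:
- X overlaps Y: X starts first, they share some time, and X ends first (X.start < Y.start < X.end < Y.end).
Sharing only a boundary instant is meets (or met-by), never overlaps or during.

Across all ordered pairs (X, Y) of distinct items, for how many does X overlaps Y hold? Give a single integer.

5

Checking all 42 ordered pairs for relation 'overlaps'; matching pairs in alphabetical order:
(audit, compaction): audit overlaps compaction ✓
(audit, deploy): audit overlaps deploy ✓
(load_test, audit): load_test overlaps audit ✓
(lunch, compaction): lunch overlaps compaction ✓
(lunch, deploy): lunch overlaps deploy ✓
Count: 5.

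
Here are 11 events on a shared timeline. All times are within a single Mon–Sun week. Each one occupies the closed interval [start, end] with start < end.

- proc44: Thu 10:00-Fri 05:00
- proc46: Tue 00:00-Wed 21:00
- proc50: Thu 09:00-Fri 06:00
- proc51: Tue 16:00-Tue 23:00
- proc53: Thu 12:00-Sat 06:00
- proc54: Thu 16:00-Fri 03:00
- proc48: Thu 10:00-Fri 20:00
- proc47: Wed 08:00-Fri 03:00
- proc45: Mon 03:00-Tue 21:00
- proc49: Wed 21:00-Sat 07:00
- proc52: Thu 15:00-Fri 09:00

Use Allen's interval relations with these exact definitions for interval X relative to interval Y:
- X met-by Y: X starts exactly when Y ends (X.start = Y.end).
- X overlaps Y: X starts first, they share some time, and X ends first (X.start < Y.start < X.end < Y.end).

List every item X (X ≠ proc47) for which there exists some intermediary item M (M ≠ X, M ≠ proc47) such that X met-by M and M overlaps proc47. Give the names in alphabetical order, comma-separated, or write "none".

proc49

Target proc47 = [Wed 08:00, Fri 03:00].
Intermediaries M with M overlaps proc47: proc46.
Via proc46 — items with X met-by proc46: proc49.
Union: proc49.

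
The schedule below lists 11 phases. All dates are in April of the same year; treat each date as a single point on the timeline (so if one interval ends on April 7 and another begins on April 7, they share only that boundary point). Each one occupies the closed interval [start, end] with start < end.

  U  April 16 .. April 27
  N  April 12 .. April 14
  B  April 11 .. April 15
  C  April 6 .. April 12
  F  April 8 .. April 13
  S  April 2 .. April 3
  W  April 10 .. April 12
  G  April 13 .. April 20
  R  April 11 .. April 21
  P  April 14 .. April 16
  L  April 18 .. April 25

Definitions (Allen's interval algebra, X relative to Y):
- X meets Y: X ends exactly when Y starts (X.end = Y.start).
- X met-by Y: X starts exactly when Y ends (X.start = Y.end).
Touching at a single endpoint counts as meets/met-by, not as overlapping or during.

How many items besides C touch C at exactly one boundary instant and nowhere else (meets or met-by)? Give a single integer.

Target C = [April 6, April 12].
B [April 11, April 15] → overlapped-by → no.
F [April 8, April 13] → overlapped-by → no.
G [April 13, April 20] → after → no.
L [April 18, April 25] → after → no.
N [April 12, April 14] → met-by → counts.
P [April 14, April 16] → after → no.
R [April 11, April 21] → overlapped-by → no.
S [April 2, April 3] → before → no.
U [April 16, April 27] → after → no.
W [April 10, April 12] → finishes → no.
Total: 1.

1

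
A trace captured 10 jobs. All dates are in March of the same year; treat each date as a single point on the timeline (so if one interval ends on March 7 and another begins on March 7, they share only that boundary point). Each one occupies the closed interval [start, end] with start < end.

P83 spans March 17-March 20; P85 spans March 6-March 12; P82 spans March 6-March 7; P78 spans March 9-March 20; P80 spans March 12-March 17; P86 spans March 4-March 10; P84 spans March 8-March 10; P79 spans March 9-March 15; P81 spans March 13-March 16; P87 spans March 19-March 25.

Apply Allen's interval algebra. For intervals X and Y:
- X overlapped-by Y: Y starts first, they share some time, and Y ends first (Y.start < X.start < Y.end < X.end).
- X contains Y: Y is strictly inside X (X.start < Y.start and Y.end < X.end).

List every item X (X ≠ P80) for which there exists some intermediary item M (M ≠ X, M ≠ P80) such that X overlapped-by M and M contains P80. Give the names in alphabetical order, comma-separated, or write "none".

Target P80 = [March 12, March 17].
Intermediaries M with M contains P80: P78.
Via P78 — items with X overlapped-by P78: P87.
Union: P87.

P87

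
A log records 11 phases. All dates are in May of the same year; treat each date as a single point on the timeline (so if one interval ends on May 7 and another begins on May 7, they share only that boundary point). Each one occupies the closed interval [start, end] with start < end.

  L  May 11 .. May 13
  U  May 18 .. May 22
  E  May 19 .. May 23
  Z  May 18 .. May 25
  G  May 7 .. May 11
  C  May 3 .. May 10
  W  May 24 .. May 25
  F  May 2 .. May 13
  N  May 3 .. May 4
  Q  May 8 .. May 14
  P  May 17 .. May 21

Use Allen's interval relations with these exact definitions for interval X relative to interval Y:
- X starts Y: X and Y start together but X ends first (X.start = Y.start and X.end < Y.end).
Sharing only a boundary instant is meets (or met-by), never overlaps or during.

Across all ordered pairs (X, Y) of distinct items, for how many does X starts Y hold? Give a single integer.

Checking all 110 ordered pairs for relation 'starts'; matching pairs in alphabetical order:
(N, C): N starts C ✓
(U, Z): U starts Z ✓
Count: 2.

2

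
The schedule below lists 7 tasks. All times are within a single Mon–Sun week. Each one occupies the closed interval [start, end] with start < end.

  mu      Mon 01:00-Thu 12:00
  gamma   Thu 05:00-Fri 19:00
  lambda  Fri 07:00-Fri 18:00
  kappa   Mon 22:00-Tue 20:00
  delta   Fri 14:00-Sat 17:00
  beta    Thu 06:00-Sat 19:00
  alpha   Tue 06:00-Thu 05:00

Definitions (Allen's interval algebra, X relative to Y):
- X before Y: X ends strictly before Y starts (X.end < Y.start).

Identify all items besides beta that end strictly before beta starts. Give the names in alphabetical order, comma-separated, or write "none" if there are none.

alpha, kappa

Target beta = [Thu 06:00, Sat 19:00].
alpha [Tue 06:00, Thu 05:00] → before → yes.
delta [Fri 14:00, Sat 17:00] → during → no.
gamma [Thu 05:00, Fri 19:00] → overlaps → no.
kappa [Mon 22:00, Tue 20:00] → before → yes.
lambda [Fri 07:00, Fri 18:00] → during → no.
mu [Mon 01:00, Thu 12:00] → overlaps → no.
Result: alpha, kappa.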